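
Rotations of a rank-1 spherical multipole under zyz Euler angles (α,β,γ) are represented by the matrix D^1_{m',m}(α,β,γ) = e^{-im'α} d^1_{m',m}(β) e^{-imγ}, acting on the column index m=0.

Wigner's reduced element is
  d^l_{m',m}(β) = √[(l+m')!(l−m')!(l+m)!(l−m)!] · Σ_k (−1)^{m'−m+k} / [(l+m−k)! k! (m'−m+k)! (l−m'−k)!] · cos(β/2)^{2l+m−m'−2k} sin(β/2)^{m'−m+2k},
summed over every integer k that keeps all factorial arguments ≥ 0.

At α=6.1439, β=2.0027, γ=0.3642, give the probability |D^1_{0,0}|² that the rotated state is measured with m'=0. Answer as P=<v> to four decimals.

P=0.1752

First d^1_{0,0}(β=2.0027), then the phase factors e^{-i(0)α} and e^{-i(0)γ}:
c=cos(2.0027/2)=0.539166, s=sin(2.0027/2)=0.842200; N=√[1·1·1·1]=1.000000
k∈{0,1} keeps every argument non-negative
  k=0: (−1)^0·1.0000/(1)·0.5392^2·0.8422^0 = +0.290700
  k=1: (−1)^1·1.0000/(1)·0.5392^0·0.8422^2 = -0.709300
d^1_{0,0}(2.0027) = +0.290700 -0.709300 = -0.418600
|D^1_{0,0}|² = |d^1_{0,0}(β)|² = (-0.418600)² = 0.175226 (the z-rotation phases have unit modulus)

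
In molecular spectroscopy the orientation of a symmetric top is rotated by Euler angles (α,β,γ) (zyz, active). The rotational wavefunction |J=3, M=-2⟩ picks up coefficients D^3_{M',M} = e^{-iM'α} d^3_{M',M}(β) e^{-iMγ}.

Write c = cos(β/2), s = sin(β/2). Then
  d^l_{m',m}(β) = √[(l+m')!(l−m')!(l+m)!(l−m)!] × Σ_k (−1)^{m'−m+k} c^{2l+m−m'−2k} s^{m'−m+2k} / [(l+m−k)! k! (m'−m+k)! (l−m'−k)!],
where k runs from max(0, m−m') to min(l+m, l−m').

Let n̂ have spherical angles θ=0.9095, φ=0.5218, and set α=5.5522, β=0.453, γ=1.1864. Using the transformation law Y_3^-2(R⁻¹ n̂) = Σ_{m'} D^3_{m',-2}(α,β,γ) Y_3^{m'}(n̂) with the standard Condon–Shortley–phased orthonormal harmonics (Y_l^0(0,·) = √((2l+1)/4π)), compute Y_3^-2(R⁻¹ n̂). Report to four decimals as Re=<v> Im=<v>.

Re=0.2385 Im=-0.2967

Need the full column D^3_{m',-2} for m'=−3..3 at α=5.5522, β=0.453, γ=1.1864.
cos(β/2)=0.974458, sin(β/2)=0.224568
d^3_{-3,-2}: single k=1 term ⇒ +0.483326;  D = +0.475531+0.086456i
d^3_{-2,-2}: k∈[0..1] ⇒ +0.856209 -0.227363 = +0.628846;  D = +0.385539+0.496796i
d^3_{-1,-2}: k∈[0..1] ⇒ -0.623972 +0.066277 = -0.557694;  D = +0.039573-0.556288i
d^3_{0,-2}: k∈[0..1] ⇒ +0.249064 -0.013228 = +0.235836;  D = -0.169507+0.163969i
d^3_{1,-2}: k∈[0..1] ⇒ -0.066277 +0.001760 = -0.064517;  D = +0.064471-0.002439i
d^3_{2,-2}: k∈[0..1] ⇒ +0.012075 -0.000128 = +0.011947;  D = -0.009190-0.007634i
d^3_{3,-2}: single k=0 term ⇒ -0.001363;  D = +0.000199+0.001349i
Y_3^{m'}(θ=0.9095,φ=0.5218) and Σ D·Y over m':
  (+0.4755+0.0865i)·(+0.0011-0.2051i)  (+0.3855+0.4968i)·(+0.1967-0.3378i)  (+0.0396-0.5563i)·(+0.1959-0.1126i)  (-0.1695+0.1640i)·(-0.2553+0.0000i)  (+0.0645-0.0024i)·(-0.1959-0.1126i)  (-0.0092-0.0076i)·(+0.1967+0.3378i)  (+0.0002+0.0013i)·(-0.0011-0.2051i)
Y_3^-2(R⁻¹ n̂) = +0.238451-0.296684i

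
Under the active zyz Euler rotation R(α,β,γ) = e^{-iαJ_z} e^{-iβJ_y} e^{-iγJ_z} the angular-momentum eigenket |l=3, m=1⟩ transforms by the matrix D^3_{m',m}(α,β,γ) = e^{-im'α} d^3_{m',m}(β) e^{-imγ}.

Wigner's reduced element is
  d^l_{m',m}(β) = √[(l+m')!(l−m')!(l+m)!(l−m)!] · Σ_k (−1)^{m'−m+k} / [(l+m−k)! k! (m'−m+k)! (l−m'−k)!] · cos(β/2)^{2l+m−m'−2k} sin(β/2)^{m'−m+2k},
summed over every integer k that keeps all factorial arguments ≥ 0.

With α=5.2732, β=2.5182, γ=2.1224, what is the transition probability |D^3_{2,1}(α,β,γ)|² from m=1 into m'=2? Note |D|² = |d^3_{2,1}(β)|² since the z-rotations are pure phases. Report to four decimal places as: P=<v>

Split into d^3_{2,1}(β=2.5182) × two z-phases.
c=cos(2.5182/2)=0.306674, s=sin(2.5182/2)=0.951815; N=√[120·1·24·2]=75.894664
k∈{0,1} keeps every argument non-negative
  k=0: (−1)^1·75.8947/(24)·0.3067^5·0.9518^1 = -0.008165
  k=1: (−1)^2·75.8947/(12)·0.3067^3·0.9518^3 = +0.157296
d^3_{2,1}(2.5182) = -0.008165 +0.157296 = +0.149131
|D^3_{2,1}|² = |d^3_{2,1}(β)|² = (+0.149131)² = 0.022240 (the z-rotation phases have unit modulus)

P=0.0222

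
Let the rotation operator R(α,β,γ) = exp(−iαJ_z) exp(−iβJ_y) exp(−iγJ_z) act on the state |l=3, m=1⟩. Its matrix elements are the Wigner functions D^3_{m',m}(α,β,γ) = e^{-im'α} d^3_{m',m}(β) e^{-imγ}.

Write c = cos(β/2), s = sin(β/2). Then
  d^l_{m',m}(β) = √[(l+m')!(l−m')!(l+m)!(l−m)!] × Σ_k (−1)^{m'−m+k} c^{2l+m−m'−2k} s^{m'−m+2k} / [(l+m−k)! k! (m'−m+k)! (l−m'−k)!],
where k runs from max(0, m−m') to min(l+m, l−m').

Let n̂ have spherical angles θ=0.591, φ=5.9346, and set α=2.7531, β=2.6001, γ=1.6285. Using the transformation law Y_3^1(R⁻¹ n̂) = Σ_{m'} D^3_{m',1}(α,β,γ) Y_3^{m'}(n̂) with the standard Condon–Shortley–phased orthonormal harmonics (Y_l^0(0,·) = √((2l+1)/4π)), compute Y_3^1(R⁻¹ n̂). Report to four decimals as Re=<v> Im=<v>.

Need the full column D^3_{m',1} for m'=−3..3 at α=2.7531, β=2.6001, γ=1.6285.
cos(β/2)=0.267451, sin(β/2)=0.963572
d^3_{-3,1}: single k=4 term ⇒ +0.238819;  D = +0.224535+0.081355i
d^3_{-2,1}: k∈[3..4] ⇒ +0.108246 -0.702528 = -0.594282;  D = +0.440415+0.399006i
d^3_{-1,1}: k∈[2..4] ⇒ +0.028503 -0.493302 +0.800394 = +0.335595;  D = +0.144822+0.302738i
d^3_{0,1}: k∈[1..3] ⇒ +0.004568 -0.177867 +0.769581 = +0.596282;  D = -0.034389-0.595289i
d^3_{1,1}: k∈[0..2] ⇒ +0.000366 -0.038004 +0.369977 = +0.332338;  D = -0.107940+0.314321i
d^3_{2,1}: k∈[0..1] ⇒ -0.004170 +0.108246 = +0.104077;  D = +0.068570-0.078295i
d^3_{3,1}: single k=0 term ⇒ +0.018399;  D = -0.016461+0.008218i
Y_3^{m'}(θ=0.591,φ=5.9346) and Σ D·Y over m':
  (+0.2245+0.0814i)·(+0.0362+0.0625i)  (+0.4404+0.3990i)·(+0.2020+0.1692i)  (+0.1448+0.3027i)·(+0.4143+0.1506i)  (-0.0344-0.5953i)·(+0.1387+0.0000i)  (-0.1079+0.3143i)·(-0.4143+0.1506i)  (+0.0686-0.0783i)·(+0.2020-0.1692i)  (-0.0165+0.0082i)·(-0.0362+0.0625i)
Y_3^1(R⁻¹ n̂) = +0.032233+0.061494i

Re=0.0322 Im=0.0615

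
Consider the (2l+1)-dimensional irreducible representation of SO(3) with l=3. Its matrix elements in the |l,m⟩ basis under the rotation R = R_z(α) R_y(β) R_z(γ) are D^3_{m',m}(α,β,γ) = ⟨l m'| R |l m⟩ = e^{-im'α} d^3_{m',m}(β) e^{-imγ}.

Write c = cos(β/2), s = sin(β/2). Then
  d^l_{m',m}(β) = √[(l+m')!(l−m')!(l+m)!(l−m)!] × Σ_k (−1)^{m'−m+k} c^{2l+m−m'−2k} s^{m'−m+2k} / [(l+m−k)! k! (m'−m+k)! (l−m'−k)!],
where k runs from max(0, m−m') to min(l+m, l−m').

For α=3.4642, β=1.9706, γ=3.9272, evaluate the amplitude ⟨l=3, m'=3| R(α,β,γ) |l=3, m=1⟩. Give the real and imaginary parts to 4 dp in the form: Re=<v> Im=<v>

Re=-0.0456 Im=-0.2467

First d^3_{3,1}(β=1.9706), then the phase factors e^{-i(3)α} and e^{-i(1)γ}:
Half-angle: c=0.552613, s=0.833438. N=√(720·1·24·2)=185.903201
k∈{0} keeps every argument non-negative
  k=0: (−1)^2·185.9032/(48)·0.5526^4·0.8334^2 = +0.250886
d^3_{3,1}(1.9706) = +0.250886
Attach z-rotation phases: D = e^{-i(3)(3.4642)}·(+0.250886)·e^{-i(1)(3.9272)} = -0.045566-0.246714i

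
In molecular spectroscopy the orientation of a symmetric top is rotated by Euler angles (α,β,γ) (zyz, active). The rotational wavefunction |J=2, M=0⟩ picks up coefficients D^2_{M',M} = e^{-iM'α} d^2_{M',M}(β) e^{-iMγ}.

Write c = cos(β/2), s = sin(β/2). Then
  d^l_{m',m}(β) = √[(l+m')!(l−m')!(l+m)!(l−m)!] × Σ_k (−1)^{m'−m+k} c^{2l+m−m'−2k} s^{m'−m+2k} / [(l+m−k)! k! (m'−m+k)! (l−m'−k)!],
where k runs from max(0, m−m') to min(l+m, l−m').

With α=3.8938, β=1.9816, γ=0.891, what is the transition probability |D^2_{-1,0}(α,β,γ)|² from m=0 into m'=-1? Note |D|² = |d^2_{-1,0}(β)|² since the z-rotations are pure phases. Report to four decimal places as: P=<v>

P=0.2011

Split into d^2_{-1,0}(β=1.9816) × two z-phases.
Half-angle: c=0.548021, s=0.836465. N=√(1·6·2·2)=4.898979
The bounds max(0,m−m')=1 and min(l+m,l−m')=2 give 2 terms
  k=1: (−1)^0·4.8990/(2)·0.5480^3·0.8365^1 = +0.337221
  k=2: (−1)^1·4.8990/(2)·0.5480^1·0.8365^3 = -0.785625
d^2_{-1,0}(1.9816) = +0.337221 -0.785625 = -0.448404
|D^2_{-1,0}|² = |d^2_{-1,0}(β)|² = (-0.448404)² = 0.201067 (the z-rotation phases have unit modulus)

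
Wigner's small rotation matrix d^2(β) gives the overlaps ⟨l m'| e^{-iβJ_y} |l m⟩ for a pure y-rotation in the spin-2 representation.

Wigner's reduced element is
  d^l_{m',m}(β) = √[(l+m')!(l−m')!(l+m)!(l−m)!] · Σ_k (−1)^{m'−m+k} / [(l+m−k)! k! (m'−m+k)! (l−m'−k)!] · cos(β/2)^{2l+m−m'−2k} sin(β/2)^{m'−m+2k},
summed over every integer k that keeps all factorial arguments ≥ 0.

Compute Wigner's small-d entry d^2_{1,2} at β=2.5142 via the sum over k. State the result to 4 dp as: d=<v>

d=0.0559

d^2_{1,2}(β=2.5142) via Wigner's sum:
With c≡cos(β/2)=0.308577 and s≡sin(β/2)=0.951199, N=[6·1·24·1]^{1/2}=12.000000
The bounds max(0,m−m')=1 and min(l+m,l−m')=1 give 1 term
  k=1: (−1)^0·12.0000/(6)·0.3086^3·0.9512^1 = +0.055897
d^2_{1,2}(2.5142) = +0.055897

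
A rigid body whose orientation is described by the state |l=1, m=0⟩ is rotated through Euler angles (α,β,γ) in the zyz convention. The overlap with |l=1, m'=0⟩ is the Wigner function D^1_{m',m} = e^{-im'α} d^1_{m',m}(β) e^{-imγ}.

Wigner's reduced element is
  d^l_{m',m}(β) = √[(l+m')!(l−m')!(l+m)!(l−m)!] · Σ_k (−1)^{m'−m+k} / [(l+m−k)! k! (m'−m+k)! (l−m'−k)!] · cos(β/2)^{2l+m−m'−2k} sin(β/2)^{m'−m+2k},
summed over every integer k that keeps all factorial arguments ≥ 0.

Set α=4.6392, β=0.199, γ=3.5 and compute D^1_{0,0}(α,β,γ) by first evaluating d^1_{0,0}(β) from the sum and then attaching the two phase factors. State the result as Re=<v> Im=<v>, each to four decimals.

First d^1_{0,0}(β=0.199), then the phase factors e^{-i(0)α} and e^{-i(0)γ}:
With c≡cos(β/2)=0.995054 and s≡sin(β/2)=0.099336, N=[1·1·1·1]^{1/2}=1.000000
The bounds max(0,m−m')=0 and min(l+m,l−m')=1 give 2 terms
  k=0: (−1)^0·1.0000/(1)·0.9951^2·0.0993^0 = +0.990132
  k=1: (−1)^1·1.0000/(1)·0.9951^0·0.0993^2 = -0.009868
d^1_{0,0}(0.199) = +0.990132 -0.009868 = +0.980265
Phases: e^{-i·(0)·4.6392}=+1.000000+0.000000i, e^{-i·(0)·3.5}=+1.000000+0.000000i ⇒ D=+0.980265+0.000000i

Re=0.9803 Im=0.0000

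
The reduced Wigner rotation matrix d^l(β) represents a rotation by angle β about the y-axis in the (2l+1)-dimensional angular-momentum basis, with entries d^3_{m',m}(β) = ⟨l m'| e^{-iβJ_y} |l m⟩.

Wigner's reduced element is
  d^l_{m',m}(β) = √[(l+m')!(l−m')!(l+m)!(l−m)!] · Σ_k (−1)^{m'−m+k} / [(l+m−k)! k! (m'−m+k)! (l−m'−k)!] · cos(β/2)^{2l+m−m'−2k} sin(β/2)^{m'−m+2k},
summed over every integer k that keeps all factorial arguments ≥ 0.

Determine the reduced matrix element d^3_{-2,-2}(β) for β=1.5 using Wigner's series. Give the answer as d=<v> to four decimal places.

d=-0.5124

d^3_{-2,-2}(β=1.5) via Wigner's sum:
c=cos(1.5/2)=0.731689, s=sin(1.5/2)=0.681639; N=√[1·120·1·120]=120.000000
Admissible k: 0..1 (factorial args all ≥0)
  k=0: (−1)^0·120.0000/(120)·0.7317^6·0.6816^0 = +0.153447
  k=1: (−1)^1·120.0000/(24)·0.7317^4·0.6816^2 = -0.665862
d^3_{-2,-2}(1.5) = +0.153447 -0.665862 = -0.512415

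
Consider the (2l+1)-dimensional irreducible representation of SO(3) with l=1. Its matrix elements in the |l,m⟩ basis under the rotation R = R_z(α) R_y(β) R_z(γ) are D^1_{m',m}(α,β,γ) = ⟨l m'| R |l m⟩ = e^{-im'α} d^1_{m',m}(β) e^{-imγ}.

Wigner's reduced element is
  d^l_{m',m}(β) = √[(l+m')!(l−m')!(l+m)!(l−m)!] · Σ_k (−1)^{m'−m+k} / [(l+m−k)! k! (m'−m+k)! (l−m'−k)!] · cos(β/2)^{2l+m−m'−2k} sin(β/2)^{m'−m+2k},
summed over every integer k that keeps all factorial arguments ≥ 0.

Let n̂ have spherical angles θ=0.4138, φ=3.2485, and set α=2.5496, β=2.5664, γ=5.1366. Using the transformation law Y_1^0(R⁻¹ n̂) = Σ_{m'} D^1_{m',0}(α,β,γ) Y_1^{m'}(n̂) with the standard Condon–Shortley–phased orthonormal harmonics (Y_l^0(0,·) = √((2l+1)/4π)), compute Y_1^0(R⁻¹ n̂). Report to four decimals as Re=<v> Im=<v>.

Re=-0.2936 Im=0.0000

Need the full column D^1_{m',0} for m'=−1..1 at α=2.5496, β=2.5664, γ=5.1366.
cos(β/2)=0.283648, sin(β/2)=0.958928
d^1_{-1,0}: single k=1 term ⇒ +0.384664;  D = -0.319206+0.214648i
d^1_{0,0}: k∈[0..1] ⇒ +0.080456 -0.919544 = -0.839088;  D = -0.839088+0.000000i
d^1_{1,0}: single k=0 term ⇒ -0.384664;  D = +0.319206+0.214648i
Y_1^{m'}(θ=0.4138,φ=3.2485) and Σ D·Y over m':
  (-0.3192+0.2146i)·(-0.1381+0.0148i)  (-0.8391+0.0000i)·(+0.4474+0.0000i)  (+0.3192+0.2146i)·(+0.1381+0.0148i)
Y_1^0(R⁻¹ n̂) = -0.293559+0.000000i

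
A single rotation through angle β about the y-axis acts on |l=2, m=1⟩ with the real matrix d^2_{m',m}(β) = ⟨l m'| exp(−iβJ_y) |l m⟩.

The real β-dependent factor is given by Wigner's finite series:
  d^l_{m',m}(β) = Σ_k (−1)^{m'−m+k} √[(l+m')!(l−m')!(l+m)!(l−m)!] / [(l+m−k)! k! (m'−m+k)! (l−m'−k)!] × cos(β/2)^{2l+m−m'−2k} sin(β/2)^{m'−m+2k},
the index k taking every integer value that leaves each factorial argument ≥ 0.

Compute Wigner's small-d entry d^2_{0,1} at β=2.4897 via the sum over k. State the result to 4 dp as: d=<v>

d^2_{0,1}(β=2.4897) via Wigner's sum:
c=cos(2.4897/2)=0.320205, s=sin(2.4897/2)=0.947348; N=√[2·2·6·1]=4.898979
k∈{1,2} keeps every argument non-negative
  k=1: (−1)^0·4.8990/(2)·0.3202^3·0.9473^1 = +0.076185
  k=2: (−1)^1·4.8990/(2)·0.3202^1·0.9473^3 = -0.666858
d^2_{0,1}(2.4897) = +0.076185 -0.666858 = -0.590672

d=-0.5907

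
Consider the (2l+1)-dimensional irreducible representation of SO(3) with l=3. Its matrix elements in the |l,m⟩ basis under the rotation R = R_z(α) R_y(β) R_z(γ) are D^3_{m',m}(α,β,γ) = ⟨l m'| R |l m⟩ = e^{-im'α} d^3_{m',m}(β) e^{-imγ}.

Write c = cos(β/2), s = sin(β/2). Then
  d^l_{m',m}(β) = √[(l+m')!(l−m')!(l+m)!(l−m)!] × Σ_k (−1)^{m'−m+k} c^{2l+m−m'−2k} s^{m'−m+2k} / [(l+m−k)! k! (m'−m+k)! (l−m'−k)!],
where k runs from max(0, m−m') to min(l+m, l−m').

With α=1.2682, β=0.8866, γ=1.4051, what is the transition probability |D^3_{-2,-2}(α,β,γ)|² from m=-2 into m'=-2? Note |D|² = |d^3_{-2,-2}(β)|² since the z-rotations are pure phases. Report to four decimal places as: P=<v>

D^3_{-2,-2}(1.2682,0.8866,1.4051) = e^{-i·-2·1.2682}·d^3_{-2,-2}(0.8866)·e^{-i·-2·1.4051}. Compute d first:
Half-angle: c=0.903341, s=0.428923. N=√(1·120·1·120)=120.000000
k: max(0,(-2)−(-2))=0 … min(3+(-2),3−(-2))=1
  k=0: (−1)^0·120.0000/(120)·0.9033^6·0.4289^0 = +0.543389
  k=1: (−1)^1·120.0000/(24)·0.9033^4·0.4289^2 = -0.612541
d^3_{-2,-2}(0.8866) = +0.543389 -0.612541 = -0.069153
|D^3_{-2,-2}|² = |d^3_{-2,-2}(β)|² = (-0.069153)² = 0.004782 (the z-rotation phases have unit modulus)

P=0.0048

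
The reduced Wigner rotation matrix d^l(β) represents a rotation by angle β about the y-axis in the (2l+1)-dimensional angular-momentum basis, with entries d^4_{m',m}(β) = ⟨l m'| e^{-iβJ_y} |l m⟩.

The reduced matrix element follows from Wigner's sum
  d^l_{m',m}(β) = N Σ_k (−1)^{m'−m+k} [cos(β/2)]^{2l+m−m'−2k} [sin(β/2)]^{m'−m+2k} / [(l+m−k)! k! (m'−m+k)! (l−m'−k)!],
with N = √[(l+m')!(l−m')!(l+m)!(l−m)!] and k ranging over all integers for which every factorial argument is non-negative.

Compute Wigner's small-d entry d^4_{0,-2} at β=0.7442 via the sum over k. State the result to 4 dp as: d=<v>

d^4_{0,-2}(β=0.7442) via Wigner's sum:
Half-angle: c=0.931566, s=0.363573. N=√(24·24·2·720)=910.735966
k: max(0,(-2)−(0))=0 … min(4+(-2),4−(0))=2
  k=0: (−1)^2·910.7360/(96)·0.9316^6·0.3636^2 = +0.819568
  k=1: (−1)^3·910.7360/(36)·0.9316^4·0.3636^4 = -0.332896
  k=2: (−1)^4·910.7360/(96)·0.9316^2·0.3636^6 = +0.019015
d^4_{0,-2}(0.7442) = +0.819568 -0.332896 +0.019015 = +0.505687

d=0.5057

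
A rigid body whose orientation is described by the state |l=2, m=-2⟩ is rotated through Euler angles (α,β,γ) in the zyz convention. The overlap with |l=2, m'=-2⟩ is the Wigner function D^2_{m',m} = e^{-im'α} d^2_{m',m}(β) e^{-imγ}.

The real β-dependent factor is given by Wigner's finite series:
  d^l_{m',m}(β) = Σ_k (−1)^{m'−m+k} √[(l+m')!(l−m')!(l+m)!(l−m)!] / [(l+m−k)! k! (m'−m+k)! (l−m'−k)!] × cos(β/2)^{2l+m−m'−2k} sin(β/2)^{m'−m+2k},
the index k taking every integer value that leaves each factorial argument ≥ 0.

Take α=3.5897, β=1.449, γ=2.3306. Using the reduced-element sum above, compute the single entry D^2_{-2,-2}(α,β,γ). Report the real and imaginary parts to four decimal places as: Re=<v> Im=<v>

Re=0.2352 Im=-0.2087

Split into d^2_{-2,-2}(β=1.449) × two z-phases.
Half-angle: c=0.748831, s=0.662761. N=√(1·24·1·24)=24.000000
The bounds max(0,m−m')=0 and min(l+m,l−m')=0 give 1 term
  k=0: (−1)^0·24.0000/(24)·0.7488^4·0.6628^0 = +0.314438
d^2_{-2,-2}(1.449) = +0.314438
Attach z-rotation phases: D = e^{-i(-2)(3.5897)}·(+0.314438)·e^{-i(-2)(2.3306)} = +0.235196-0.208696i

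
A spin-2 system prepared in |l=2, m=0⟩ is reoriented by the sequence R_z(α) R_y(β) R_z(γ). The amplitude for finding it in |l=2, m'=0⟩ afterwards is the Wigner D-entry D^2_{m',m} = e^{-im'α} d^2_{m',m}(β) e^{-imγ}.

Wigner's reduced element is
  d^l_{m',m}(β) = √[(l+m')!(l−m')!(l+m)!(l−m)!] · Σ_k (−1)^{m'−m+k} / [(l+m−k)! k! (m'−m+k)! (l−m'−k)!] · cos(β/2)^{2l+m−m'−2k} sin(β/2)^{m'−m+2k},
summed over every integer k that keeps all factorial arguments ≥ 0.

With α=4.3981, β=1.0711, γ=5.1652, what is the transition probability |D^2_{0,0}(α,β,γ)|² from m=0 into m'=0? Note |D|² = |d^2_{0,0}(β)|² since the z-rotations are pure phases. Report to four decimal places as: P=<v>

P=0.0242

Split into d^2_{0,0}(β=1.0711) × two z-phases.
With c≡cos(β/2)=0.859988 and s≡sin(β/2)=0.510314, N=[2·2·2·2]^{1/2}=4.000000
The bounds max(0,m−m')=0 and min(l+m,l−m')=2 give 3 terms
  k=0: (−1)^0·4.0000/(4)·0.8600^4·0.5103^0 = +0.546978
  k=1: (−1)^1·4.0000/(1)·0.8600^2·0.5103^2 = -0.770407
  k=2: (−1)^2·4.0000/(4)·0.8600^0·0.5103^4 = +0.067819
d^2_{0,0}(1.0711) = +0.546978 -0.770407 +0.067819 = -0.155610
|D^2_{0,0}|² = |d^2_{0,0}(β)|² = (-0.155610)² = 0.024214 (the z-rotation phases have unit modulus)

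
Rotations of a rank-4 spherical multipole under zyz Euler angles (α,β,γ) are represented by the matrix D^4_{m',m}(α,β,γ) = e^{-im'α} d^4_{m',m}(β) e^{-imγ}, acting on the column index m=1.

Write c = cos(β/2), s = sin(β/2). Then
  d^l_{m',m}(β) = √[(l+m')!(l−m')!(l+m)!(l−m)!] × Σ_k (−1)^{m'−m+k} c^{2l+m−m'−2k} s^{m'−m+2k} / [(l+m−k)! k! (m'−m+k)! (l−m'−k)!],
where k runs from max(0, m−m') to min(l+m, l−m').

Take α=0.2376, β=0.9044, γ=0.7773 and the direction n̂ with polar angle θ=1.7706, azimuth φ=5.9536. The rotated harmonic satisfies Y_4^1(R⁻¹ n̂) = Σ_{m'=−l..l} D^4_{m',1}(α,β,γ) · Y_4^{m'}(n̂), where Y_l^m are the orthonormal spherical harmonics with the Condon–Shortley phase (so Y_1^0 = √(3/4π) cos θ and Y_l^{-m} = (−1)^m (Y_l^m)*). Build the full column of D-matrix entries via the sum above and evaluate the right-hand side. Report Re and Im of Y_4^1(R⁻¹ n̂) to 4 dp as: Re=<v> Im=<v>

Re=0.0279 Im=-0.2219

Need the full column D^4_{m',1} for m'=−4..4 at α=0.2376, β=0.9044, γ=0.7773.
cos(β/2)=0.899488, sin(β/2)=0.436945
d^4_{-4,1}: single k=5 term ⇒ +0.086739;  D = +0.085443+0.014940i
d^4_{-3,1}: k∈[4..5] ⇒ +0.315653 -0.044691 = +0.270961;  D = +0.270398-0.017465i
d^4_{-2,1}: k∈[3..5] ⇒ +0.694662 -0.245883 +0.011604 = +0.460383;  D = +0.439534-0.136976i
d^4_{-1,1}: k∈[2..5] ⇒ +1.011176 -0.715833 +0.084459 -0.001329 = +0.378473;  D = +0.324678-0.194489i
d^4_{0,1}: k∈[1..4] ⇒ +0.930915 -1.318029 +0.311020 -0.012232 = -0.088326;  D = -0.062960+0.061948i
d^4_{1,1}: k∈[0..3] ⇒ +0.428512 -1.516764 +0.715833 -0.056306 = -0.428725;  D = -0.226240+0.364171i
d^4_{2,1}: k∈[0..2] ⇒ -0.883143 +1.041993 -0.163922 = -0.005072;  D = -0.001587+0.004817i
d^4_{3,1}: k∈[0..1] ⇒ +0.802596 -0.315653 = +0.486943;  D = +0.039252-0.485359i
d^4_{4,1}: single k=0 term ⇒ -0.367581;  D = +0.057438+0.363065i
Y_4^{m'}(θ=1.7706,φ=5.9536) and Σ D·Y over m':
  (+0.0854+0.0149i)·(+0.1020+0.3954i)  (+0.2704-0.0175i)·(-0.1286-0.1954i)  (+0.4395-0.1370i)·(-0.1840-0.1425i)  (+0.3247-0.1945i)·(+0.2372+0.0811i)  (-0.0630+0.0619i)·(+0.1981+0.0000i)  (-0.2262+0.3642i)·(-0.2372+0.0811i)  (-0.0016+0.0048i)·(-0.1840+0.1425i)  (+0.0393-0.4854i)·(+0.1286-0.1954i)  (+0.0574+0.3631i)·(+0.1020-0.3954i)
Y_4^1(R⁻¹ n̂) = +0.027927-0.221859i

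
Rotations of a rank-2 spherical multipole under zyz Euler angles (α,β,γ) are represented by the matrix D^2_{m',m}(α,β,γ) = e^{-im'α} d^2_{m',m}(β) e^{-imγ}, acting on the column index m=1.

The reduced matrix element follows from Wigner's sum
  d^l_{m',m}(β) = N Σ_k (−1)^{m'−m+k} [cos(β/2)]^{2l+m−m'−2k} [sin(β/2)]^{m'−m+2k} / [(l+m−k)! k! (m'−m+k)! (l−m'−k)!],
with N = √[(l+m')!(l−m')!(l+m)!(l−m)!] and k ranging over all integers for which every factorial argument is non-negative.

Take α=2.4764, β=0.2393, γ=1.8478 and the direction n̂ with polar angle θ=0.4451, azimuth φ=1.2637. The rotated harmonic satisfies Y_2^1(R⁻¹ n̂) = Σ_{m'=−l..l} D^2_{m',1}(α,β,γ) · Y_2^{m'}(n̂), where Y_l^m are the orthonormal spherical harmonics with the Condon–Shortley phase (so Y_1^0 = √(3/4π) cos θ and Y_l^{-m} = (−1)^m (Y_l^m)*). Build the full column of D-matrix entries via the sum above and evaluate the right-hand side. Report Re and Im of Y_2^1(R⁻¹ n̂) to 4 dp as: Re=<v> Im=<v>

Need the full column D^2_{m',1} for m'=−2..2 at α=2.4764, β=0.2393, γ=1.8478.
cos(β/2)=0.992850, sin(β/2)=0.119365
d^2_{-2,1}: single k=3 term ⇒ +0.003377;  D = -0.003375+0.000124i
d^2_{-1,1}: k∈[2..3] ⇒ +0.042135 -0.000203 = +0.041932;  D = +0.033917+0.024656i
d^2_{0,1}: k∈[1..2] ⇒ +0.286156 -0.004136 = +0.282020;  D = -0.077125-0.271269i
d^2_{1,1}: k∈[0..1] ⇒ +0.971707 -0.042135 = +0.929572;  D = -0.351855+0.860409i
d^2_{2,1}: single k=0 term ⇒ -0.233646;  D = -0.203062+0.115569i
Y_2^{m'}(θ=0.4451,φ=1.2637) and Σ D·Y over m':
  (-0.0034+0.0001i)·(-0.0585-0.0413i)  (+0.0339+0.0247i)·(+0.0908-0.2862i)  (-0.0771-0.2713i)·(+0.4554+0.0000i)  (-0.3519+0.8604i)·(-0.0908-0.2862i)  (-0.2031+0.1156i)·(-0.0585+0.0413i)
Y_2^1(R⁻¹ n̂) = +0.260479-0.123406i

Re=0.2605 Im=-0.1234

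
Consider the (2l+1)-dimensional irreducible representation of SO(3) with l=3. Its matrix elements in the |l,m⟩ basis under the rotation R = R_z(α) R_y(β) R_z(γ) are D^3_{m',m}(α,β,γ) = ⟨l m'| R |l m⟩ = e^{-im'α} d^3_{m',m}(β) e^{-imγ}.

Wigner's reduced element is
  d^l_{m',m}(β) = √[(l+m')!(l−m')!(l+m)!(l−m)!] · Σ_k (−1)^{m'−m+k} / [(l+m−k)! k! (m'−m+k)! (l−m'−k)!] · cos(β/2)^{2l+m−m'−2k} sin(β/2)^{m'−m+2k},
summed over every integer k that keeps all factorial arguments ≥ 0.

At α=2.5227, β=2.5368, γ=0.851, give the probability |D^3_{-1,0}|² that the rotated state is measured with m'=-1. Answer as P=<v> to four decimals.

P=0.3444

Split into d^3_{-1,0}(β=2.5368) × two z-phases.
c=cos(2.5368/2)=0.297809, s=sin(2.5368/2)=0.954626; N=√[2·24·6·6]=41.569219
Admissible k: 1..3 (factorial args all ≥0)
  k=1: (−1)^0·41.5692/(12)·0.2978^5·0.9546^1 = +0.007747
  k=2: (−1)^1·41.5692/(4)·0.2978^3·0.9546^3 = -0.238794
  k=3: (−1)^2·41.5692/(12)·0.2978^1·0.9546^5 = +0.817887
d^3_{-1,0}(2.5368) = +0.007747 -0.238794 +0.817887 = +0.586840
|D^3_{-1,0}|² = |d^3_{-1,0}(β)|² = (+0.586840)² = 0.344381 (the z-rotation phases have unit modulus)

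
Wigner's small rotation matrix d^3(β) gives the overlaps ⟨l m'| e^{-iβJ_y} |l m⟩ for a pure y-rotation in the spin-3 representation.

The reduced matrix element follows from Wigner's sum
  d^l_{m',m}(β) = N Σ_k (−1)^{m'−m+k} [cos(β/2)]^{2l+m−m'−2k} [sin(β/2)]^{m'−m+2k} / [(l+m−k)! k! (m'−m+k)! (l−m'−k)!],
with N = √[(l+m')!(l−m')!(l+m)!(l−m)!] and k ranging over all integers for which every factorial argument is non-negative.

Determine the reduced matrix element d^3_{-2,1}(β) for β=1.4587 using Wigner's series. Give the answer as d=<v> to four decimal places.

d=0.4659

d^3_{-2,1}(β=1.4587) via Wigner's sum:
Half-angle: c=0.745608, s=0.666385. N=√(1·120·24·2)=75.894664
k∈{3,4} keeps every argument non-negative
  k=3: (−1)^0·75.8947/(12)·0.7456^3·0.6664^3 = +0.775777
  k=4: (−1)^1·75.8947/(24)·0.7456^1·0.6664^5 = -0.309840
d^3_{-2,1}(1.4587) = +0.775777 -0.309840 = +0.465938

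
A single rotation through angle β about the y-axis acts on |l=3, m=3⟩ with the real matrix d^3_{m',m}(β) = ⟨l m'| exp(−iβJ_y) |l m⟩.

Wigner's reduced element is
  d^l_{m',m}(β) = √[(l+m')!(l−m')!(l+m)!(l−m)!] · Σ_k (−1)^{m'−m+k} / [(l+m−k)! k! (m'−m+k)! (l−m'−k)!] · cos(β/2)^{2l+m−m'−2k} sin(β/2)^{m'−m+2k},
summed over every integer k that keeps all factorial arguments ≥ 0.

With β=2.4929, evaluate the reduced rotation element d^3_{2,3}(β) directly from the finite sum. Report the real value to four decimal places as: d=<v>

d^3_{2,3}(β=2.4929) via Wigner's sum:
With c≡cos(β/2)=0.318689 and s≡sin(β/2)=0.947859, N=[120·1·720·1]^{1/2}=293.938769
k∈{1} keeps every argument non-negative
  k=1: (−1)^0·293.9388/(120)·0.3187^5·0.9479^1 = +0.007632
d^3_{2,3}(2.4929) = +0.007632

d=0.0076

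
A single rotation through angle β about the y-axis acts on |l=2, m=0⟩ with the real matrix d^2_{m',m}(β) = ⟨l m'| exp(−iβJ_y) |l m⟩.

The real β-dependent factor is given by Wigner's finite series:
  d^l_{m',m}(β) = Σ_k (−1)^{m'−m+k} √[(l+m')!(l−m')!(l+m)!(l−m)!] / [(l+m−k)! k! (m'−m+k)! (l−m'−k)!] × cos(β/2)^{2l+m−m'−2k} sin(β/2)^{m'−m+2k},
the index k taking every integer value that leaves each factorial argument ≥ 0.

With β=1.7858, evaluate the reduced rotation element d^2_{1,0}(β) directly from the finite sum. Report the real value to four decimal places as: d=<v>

d=0.2553

d^2_{1,0}(β=1.7858) via Wigner's sum:
With c≡cos(β/2)=0.627156 and s≡sin(β/2)=0.778894, N=[6·1·2·2]^{1/2}=4.898979
Admissible k: 0..1 (factorial args all ≥0)
  k=0: (−1)^1·4.8990/(2)·0.6272^3·0.7789^1 = -0.470631
  k=1: (−1)^2·4.8990/(2)·0.6272^1·0.7789^3 = +0.725915
d^2_{1,0}(1.7858) = -0.470631 +0.725915 = +0.255284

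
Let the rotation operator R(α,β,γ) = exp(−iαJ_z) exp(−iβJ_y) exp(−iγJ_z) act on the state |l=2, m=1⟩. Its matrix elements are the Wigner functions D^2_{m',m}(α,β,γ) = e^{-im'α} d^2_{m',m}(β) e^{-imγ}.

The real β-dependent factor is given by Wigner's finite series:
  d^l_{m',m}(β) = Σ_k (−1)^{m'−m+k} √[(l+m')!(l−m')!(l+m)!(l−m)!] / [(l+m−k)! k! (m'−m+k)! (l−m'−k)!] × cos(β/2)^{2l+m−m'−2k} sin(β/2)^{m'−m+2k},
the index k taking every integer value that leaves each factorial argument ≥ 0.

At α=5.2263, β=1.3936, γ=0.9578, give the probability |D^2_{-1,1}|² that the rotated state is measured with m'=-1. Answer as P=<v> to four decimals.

P=0.3103

First d^2_{-1,1}(β=1.3936), then the phase factors e^{-i(-1)α} and e^{-i(1)γ}:
Half-angle: c=0.766900, s=0.641767. N=√(1·6·6·1)=6.000000
k: max(0,(1)−(-1))=2 … min(2+(1),2−(-1))=3
  k=2: (−1)^0·6.0000/(2)·0.7669^2·0.6418^2 = +0.726697
  k=3: (−1)^1·6.0000/(6)·0.7669^0·0.6418^4 = -0.169633
d^2_{-1,1}(1.3936) = +0.726697 -0.169633 = +0.557064
|D^2_{-1,1}|² = |d^2_{-1,1}(β)|² = (+0.557064)² = 0.310320 (the z-rotation phases have unit modulus)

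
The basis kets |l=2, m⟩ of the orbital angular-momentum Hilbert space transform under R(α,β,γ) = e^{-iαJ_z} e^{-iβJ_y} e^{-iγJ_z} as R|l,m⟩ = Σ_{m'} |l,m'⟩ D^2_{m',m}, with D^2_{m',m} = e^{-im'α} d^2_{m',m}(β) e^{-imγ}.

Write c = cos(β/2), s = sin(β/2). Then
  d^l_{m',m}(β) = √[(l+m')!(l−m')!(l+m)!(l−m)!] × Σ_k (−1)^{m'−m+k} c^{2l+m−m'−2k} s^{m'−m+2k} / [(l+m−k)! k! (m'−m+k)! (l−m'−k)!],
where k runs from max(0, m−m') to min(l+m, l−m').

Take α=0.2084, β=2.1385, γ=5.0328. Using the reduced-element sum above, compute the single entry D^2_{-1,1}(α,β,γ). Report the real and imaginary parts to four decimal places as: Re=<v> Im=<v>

D^2_{-1,1}(0.2084,2.1385,5.0328) = e^{-i·-1·0.2084}·d^2_{-1,1}(2.1385)·e^{-i·1·5.0328}. Compute d first:
c=cos(2.1385/2)=0.480782, s=sin(2.1385/2)=0.876840; N=√[1·6·6·1]=6.000000
k∈{2,3} keeps every argument non-negative
  k=2: (−1)^0·6.0000/(2)·0.4808^2·0.8768^2 = +0.533161
  k=3: (−1)^1·6.0000/(6)·0.4808^0·0.8768^4 = -0.591128
d^2_{-1,1}(2.1385) = +0.533161 -0.591128 = -0.057967
Attach z-rotation phases: D = e^{-i(-1)(0.2084)}·(-0.057967)·e^{-i(1)(5.0328)} = -0.006479-0.057604i

Re=-0.0065 Im=-0.0576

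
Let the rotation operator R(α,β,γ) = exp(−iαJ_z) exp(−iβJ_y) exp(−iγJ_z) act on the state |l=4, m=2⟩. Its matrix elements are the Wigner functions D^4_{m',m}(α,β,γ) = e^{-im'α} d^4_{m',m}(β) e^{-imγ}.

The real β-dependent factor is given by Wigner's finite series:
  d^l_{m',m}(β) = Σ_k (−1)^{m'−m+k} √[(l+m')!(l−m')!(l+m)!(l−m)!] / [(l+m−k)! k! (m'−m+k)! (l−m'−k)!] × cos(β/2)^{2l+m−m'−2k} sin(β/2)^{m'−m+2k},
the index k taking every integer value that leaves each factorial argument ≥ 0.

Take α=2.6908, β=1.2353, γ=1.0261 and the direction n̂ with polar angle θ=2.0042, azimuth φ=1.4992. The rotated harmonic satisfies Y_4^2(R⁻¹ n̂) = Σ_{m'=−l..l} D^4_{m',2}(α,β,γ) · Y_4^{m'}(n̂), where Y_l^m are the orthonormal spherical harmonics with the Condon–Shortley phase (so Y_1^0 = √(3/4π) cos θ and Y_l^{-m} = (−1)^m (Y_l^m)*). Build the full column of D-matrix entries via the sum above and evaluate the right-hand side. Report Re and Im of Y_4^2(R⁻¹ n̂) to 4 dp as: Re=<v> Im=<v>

Re=0.1422 Im=-0.2071

Need the full column D^4_{m',2} for m'=−4..4 at α=2.6908, β=1.2353, γ=1.0261.
cos(β/2)=0.815242, sin(β/2)=0.579121
d^4_{-4,2}: single k=6 term ⇒ +0.132668;  D = -0.100283+0.086857i
d^4_{-3,2}: k∈[5..6] ⇒ +0.396178 -0.066640 = +0.329538;  D = +0.318208-0.085668i
d^4_{-2,2}: k∈[4..6] ⇒ +0.745270 -0.300864 +0.012652 = +0.457059;  D = -0.449022-0.085335i
d^4_{-1,2}: k∈[3..5] ⇒ +0.989133 -0.748707 +0.075563 = +0.315989;  D = +0.253717+0.188352i
d^4_{0,2}: k∈[2..4] ⇒ +0.934067 -1.256934 +0.237854 = -0.085014;  D = +0.039363+0.075352i
d^4_{1,2}: k∈[1..3] ⇒ +0.588044 -1.483699 +0.499138 = -0.396517;  D = -0.012136-0.396331i
d^4_{2,2}: k∈[0..2] ⇒ +0.195115 -1.181511 +0.745270 = -0.241126;  D = -0.098362+0.220152i
d^4_{3,2}: k∈[0..1] ⇒ -0.518606 +0.785100 = +0.266494;  D = -0.203856+0.171644i
d^4_{4,2}: single k=0 term ⇒ +0.520998;  D = +0.504926-0.128407i
Y_4^{m'}(θ=2.0042,φ=1.4992) and Σ D·Y over m':
  (-0.1003+0.0869i)·(+0.2880+0.0848i)  (+0.3182-0.0857i)·(+0.0837-0.3839i)  (-0.4490-0.0853i)·(-0.0640-0.0092i)  (+0.2537+0.1884i)·(+0.0228-0.3175i)  (+0.0394+0.0754i)·(-0.1272+0.0000i)  (-0.0121-0.3963i)·(-0.0228-0.3175i)  (-0.0984+0.2202i)·(-0.0640+0.0092i)  (-0.2039+0.1716i)·(-0.0837-0.3839i)  (+0.5049-0.1284i)·(+0.2880-0.0848i)
Y_4^2(R⁻¹ n̂) = +0.142209-0.207100i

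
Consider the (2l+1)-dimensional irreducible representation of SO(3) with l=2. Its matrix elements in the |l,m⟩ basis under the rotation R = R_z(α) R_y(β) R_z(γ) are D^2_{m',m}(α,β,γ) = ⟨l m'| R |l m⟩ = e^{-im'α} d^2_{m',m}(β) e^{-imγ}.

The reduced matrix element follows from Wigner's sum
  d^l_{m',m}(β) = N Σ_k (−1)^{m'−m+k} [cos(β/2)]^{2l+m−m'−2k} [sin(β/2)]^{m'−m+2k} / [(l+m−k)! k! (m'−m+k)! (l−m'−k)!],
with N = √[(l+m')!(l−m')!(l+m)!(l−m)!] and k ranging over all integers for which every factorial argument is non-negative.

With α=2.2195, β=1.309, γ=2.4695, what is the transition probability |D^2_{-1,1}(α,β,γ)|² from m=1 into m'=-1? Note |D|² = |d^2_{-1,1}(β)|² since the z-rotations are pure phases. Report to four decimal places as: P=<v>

First d^2_{-1,1}(β=1.309), then the phase factors e^{-i(-1)α} and e^{-i(1)γ}:
With c≡cos(β/2)=0.793352 and s≡sin(β/2)=0.608763, N=[1·6·6·1]^{1/2}=6.000000
k: max(0,(1)−(-1))=2 … min(2+(1),2−(-1))=3
  k=2: (−1)^0·6.0000/(2)·0.7934^2·0.6088^2 = +0.699761
  k=3: (−1)^1·6.0000/(6)·0.7934^0·0.6088^4 = -0.137338
d^2_{-1,1}(1.309) = +0.699761 -0.137338 = +0.562422
|D^2_{-1,1}|² = |d^2_{-1,1}(β)|² = (+0.562422)² = 0.316319 (the z-rotation phases have unit modulus)

P=0.3163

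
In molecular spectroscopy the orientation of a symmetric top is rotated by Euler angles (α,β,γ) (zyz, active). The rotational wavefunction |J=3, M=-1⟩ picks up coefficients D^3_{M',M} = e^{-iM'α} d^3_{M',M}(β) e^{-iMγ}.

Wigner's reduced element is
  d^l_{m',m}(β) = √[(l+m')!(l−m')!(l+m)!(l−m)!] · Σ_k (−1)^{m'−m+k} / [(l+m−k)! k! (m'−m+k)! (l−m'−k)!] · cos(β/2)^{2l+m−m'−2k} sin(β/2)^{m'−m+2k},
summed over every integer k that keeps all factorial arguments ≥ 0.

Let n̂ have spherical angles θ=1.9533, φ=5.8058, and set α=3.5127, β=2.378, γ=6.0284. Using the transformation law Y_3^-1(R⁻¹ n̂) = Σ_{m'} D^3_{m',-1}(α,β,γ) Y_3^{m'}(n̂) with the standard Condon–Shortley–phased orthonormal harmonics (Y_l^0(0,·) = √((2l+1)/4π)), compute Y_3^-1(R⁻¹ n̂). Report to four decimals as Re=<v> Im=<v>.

Re=-0.1432 Im=0.2420

Need the full column D^3_{m',-1} for m'=−3..3 at α=3.5127, β=2.378, γ=6.0284.
cos(β/2)=0.372588, sin(β/2)=0.927997
d^3_{-3,-1}: single k=2 term ⇒ +0.064277;  D = -0.042008-0.048650i
d^3_{-2,-1}: k∈[1..2] ⇒ +0.021071 -0.261431 = -0.240359;  D = -0.212367-0.112574i
d^3_{-1,-1}: k∈[0..2] ⇒ +0.002675 -0.132770 +0.617725 = +0.487631;  D = -0.484335-0.056594i
d^3_{0,-1}: k∈[0..2] ⇒ -0.023082 +0.429574 -0.888284 = -0.481793;  D = -0.466239+0.121430i
d^3_{1,-1}: k∈[0..2] ⇒ +0.099577 -0.823633 +0.638674 = -0.085382;  D = +0.069197-0.050019i
d^3_{2,-1}: k∈[0..1] ⇒ -0.261431 +0.810889 = +0.549459;  D = +0.298259-0.461461i
d^3_{3,-1}: single k=0 term ⇒ +0.398740;  D = -0.080268+0.390577i
Y_3^{m'}(θ=1.9533,φ=5.8058) and Σ D·Y over m':
  (-0.0420-0.0487i)·(+0.0460+0.3300i)  (-0.2124-0.1126i)·(-0.1897-0.2680i)  (-0.4843-0.0566i)·(-0.0808-0.0418i)  (-0.4662+0.1214i)·(+0.3208+0.0000i)  (+0.0692-0.0500i)·(+0.0808-0.0418i)  (+0.2983-0.4615i)·(-0.1897+0.2680i)  (-0.0803+0.3906i)·(-0.0460+0.3300i)
Y_3^-1(R⁻¹ n̂) = -0.143177+0.241997i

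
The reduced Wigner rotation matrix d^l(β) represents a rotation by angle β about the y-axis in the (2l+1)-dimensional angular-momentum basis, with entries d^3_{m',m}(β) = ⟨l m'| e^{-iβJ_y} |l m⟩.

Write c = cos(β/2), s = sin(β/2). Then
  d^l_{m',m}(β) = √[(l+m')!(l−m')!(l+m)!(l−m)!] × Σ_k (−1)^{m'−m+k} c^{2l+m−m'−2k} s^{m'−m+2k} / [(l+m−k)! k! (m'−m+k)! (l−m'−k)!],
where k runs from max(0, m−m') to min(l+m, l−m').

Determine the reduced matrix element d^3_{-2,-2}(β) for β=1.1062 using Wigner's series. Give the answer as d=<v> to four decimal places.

d=-0.3438

d^3_{-2,-2}(β=1.1062) via Wigner's sum:
Half-angle: c=0.850900, s=0.525328. N=√(1·120·1·120)=120.000000
k: max(0,(-2)−(-2))=0 … min(3+(-2),3−(-2))=1
  k=0: (−1)^0·120.0000/(120)·0.8509^6·0.5253^0 = +0.379552
  k=1: (−1)^1·120.0000/(24)·0.8509^4·0.5253^2 = -0.723344
d^3_{-2,-2}(1.1062) = +0.379552 -0.723344 = -0.343791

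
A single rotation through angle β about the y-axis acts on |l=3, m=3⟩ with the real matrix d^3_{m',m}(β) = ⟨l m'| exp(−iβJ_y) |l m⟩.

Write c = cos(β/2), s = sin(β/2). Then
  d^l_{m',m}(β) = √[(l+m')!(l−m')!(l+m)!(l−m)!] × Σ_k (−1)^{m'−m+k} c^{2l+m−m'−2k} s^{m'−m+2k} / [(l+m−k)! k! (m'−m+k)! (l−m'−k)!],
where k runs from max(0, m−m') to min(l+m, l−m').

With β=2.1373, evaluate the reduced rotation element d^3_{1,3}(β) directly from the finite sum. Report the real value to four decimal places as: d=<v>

d=0.1597

d^3_{1,3}(β=2.1373) via Wigner's sum:
c=cos(2.1373/2)=0.481308, s=sin(2.1373/2)=0.876552; N=√[24·2·720·1]=185.903201
The bounds max(0,m−m')=2 and min(l+m,l−m')=2 give 1 term
  k=2: (−1)^0·185.9032/(48)·0.4813^4·0.8766^2 = +0.159696
d^3_{1,3}(2.1373) = +0.159696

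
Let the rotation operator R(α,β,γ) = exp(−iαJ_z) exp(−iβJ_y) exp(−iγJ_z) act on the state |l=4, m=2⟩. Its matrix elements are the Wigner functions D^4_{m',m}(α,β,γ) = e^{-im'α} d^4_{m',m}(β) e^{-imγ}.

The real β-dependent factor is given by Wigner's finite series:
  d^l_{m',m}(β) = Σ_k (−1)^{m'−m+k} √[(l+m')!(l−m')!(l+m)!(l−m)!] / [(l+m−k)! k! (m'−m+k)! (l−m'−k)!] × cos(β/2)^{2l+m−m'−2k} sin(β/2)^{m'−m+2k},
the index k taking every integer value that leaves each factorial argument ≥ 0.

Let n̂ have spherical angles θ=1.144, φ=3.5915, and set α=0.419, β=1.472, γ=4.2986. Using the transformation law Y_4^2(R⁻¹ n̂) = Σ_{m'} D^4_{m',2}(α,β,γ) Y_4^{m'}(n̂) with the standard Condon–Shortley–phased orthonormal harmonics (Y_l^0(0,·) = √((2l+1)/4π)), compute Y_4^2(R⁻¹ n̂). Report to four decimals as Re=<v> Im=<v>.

Need the full column D^4_{m',2} for m'=−4..4 at α=0.419, β=1.472, γ=4.2986.
cos(β/2)=0.741160, sin(β/2)=0.671329
d^4_{-4,2}: single k=6 term ⇒ +0.266081;  D = +0.213737-0.158478i
d^4_{-3,2}: k∈[5..6] ⇒ +0.623156 -0.170421 = +0.452735;  D = +0.222508-0.394284i
d^4_{-2,2}: k∈[4..6] ⇒ +0.919347 -0.603415 +0.041255 = +0.357187;  D = +0.033804-0.355584i
d^4_{-1,2}: k∈[3..5] ⇒ +0.956929 -1.177654 +0.193239 = -0.027486;  D = +0.008756+0.026054i
d^4_{0,2}: k∈[2..4] ⇒ +0.708700 -1.550523 +0.477041 = -0.364781;  D = +0.246833+0.268586i
d^4_{1,2}: k∈[1..3] ⇒ +0.349908 -1.435394 +0.785103 = -0.300383;  D = +0.275657+0.119343i
d^4_{2,2}: k∈[0..2] ⇒ +0.091053 -0.896443 +0.919347 = +0.113957;  D = -0.113951+0.001188i
d^4_{3,2}: k∈[0..1] ⇒ -0.308590 +0.759539 = +0.450949;  D = -0.410006+0.187750i
d^4_{4,2}: single k=0 term ⇒ +0.395294;  D = -0.261356+0.296565i
Y_4^{m'}(θ=1.144,φ=3.5915) and Σ D·Y over m':
  (+0.2137-0.1585i)·(-0.0689-0.2959i)  (+0.2225-0.3943i)·(-0.0857+0.3813i)  (+0.0338-0.3556i)·(+0.0344-0.0433i)  (+0.0088+0.0261i)·(+0.2890-0.1396i)  (+0.2468+0.2686i)·(-0.1177+0.0000i)  (+0.2757+0.1193i)·(-0.2890-0.1396i)  (-0.1140+0.0012i)·(+0.0344+0.0433i)  (-0.4100+0.1878i)·(+0.0857+0.3813i)  (-0.2614+0.2966i)·(-0.0689+0.2959i)
Y_4^2(R⁻¹ n̂) = -0.210956-0.288609i

Re=-0.2110 Im=-0.2886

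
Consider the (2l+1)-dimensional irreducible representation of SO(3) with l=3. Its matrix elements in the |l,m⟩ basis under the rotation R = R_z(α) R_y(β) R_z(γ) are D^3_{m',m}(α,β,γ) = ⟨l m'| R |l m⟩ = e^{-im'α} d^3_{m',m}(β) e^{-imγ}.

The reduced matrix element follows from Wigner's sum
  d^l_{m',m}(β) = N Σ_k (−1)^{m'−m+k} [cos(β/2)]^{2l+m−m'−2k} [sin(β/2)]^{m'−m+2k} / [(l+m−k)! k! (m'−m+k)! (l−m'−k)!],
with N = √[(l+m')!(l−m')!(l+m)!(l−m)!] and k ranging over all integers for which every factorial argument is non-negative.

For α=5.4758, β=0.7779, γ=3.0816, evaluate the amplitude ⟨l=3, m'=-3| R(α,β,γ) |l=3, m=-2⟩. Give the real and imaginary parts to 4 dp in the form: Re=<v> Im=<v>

D^3_{-3,-2}(5.4758,0.7779,3.0816) = e^{-i·-3·5.4758}·d^3_{-3,-2}(0.7779)·e^{-i·-2·3.0816}. Compute d first:
Half-angle: c=0.925308, s=0.379217. N=√(1·720·1·120)=293.938769
Admissible k: 1..1 (factorial args all ≥0)
  k=1: (−1)^0·293.9388/(120)·0.9253^5·0.3792^1 = +0.630078
d^3_{-3,-2}(0.7779) = +0.630078
Attach z-rotation phases: D = e^{-i(-3)(5.4758)}·(+0.630078)·e^{-i(-2)(3.0816)} = -0.520221-0.355484i

Re=-0.5202 Im=-0.3555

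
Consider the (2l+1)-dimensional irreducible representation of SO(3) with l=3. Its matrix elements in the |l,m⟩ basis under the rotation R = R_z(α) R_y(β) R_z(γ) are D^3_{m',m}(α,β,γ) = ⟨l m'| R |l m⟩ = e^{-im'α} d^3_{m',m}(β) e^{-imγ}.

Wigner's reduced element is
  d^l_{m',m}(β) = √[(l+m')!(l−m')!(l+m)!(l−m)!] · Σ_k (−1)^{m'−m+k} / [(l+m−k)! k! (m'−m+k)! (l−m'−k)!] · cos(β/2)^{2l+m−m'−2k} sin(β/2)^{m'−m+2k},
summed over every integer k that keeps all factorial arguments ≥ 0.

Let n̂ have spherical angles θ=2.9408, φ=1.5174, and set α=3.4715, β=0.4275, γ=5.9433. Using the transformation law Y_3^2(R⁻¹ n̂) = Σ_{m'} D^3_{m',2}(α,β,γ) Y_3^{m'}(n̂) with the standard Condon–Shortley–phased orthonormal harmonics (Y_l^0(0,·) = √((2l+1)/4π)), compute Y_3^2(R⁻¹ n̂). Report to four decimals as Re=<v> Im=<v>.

Need the full column D^3_{m',2} for m'=−3..3 at α=3.4715, β=0.4275, γ=5.9433.
cos(β/2)=0.977242, sin(β/2)=0.212126
d^3_{-3,2}: single k=5 term ⇒ +0.001028;  D = +0.000101-0.001023i
d^3_{-2,2}: k∈[4..5] ⇒ +0.009668 -0.000091 = +0.009577;  D = +0.002195+0.009322i
d^3_{-1,2}: k∈[3..4] ⇒ +0.056340 -0.001327 = +0.055013;  D = -0.029274-0.046577i
d^3_{0,2}: k∈[2..3] ⇒ +0.224780 -0.010591 = +0.214189;  D = +0.166578+0.134642i
d^3_{1,2}: k∈[1..2] ⇒ +0.597868 -0.056340 = +0.541528;  D = -0.508722-0.185619i
d^3_{2,2}: k∈[0..1] ⇒ +0.870991 -0.205195 = +0.665796;  D = +0.665663+0.013286i
d^3_{3,2}: single k=0 term ⇒ -0.463107;  D = +0.441039-0.141253i
Y_3^{m'}(θ=2.9408,φ=1.5174) and Σ D·Y over m':
  (+0.0001-0.0010i)·(-0.0005+0.0033i)  (+0.0022+0.0093i)·(+0.0396+0.0042i)  (-0.0293-0.0466i)·(+0.0131-0.2447i)  (+0.1666+0.1346i)·(-0.6586+0.0000i)  (-0.5087-0.1856i)·(-0.0131-0.2447i)  (+0.6657+0.0133i)·(+0.0396-0.0042i)  (+0.4410-0.1413i)·(+0.0005+0.0033i)
Y_3^2(R⁻¹ n̂) = -0.133084+0.044210i

Re=-0.1331 Im=0.0442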